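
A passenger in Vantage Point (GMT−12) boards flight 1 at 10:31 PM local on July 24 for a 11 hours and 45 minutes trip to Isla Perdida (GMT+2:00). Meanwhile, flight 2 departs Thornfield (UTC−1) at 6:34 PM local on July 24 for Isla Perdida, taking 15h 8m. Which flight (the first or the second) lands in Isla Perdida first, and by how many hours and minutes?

the second, by 11 hours 34 minutes

Flight 1 in UTC: 10:31 PM + 12:00 = 10:31 AM on Jul 25.
+11 hours and 45 minutes → arrive 10:16 PM UTC on Jul 25.
Flight 2 in UTC: 6:34 PM + 1:00 = 7:34 PM on Jul 24.
+15 hours 8 minutes → arrive 10:42 AM UTC on Jul 25.
Flight 2 lands earlier by 11 hours 34 minutes.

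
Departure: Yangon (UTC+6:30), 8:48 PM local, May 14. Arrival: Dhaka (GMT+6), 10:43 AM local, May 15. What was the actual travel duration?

14 hours 25 minutes

Dhaka is 0:30 behind Yangon.
Clock-face elapsed time (ignoring zones) is 13 hours 55 minutes.
Actual elapsed = 13 hours 55 minutes + 0:30 = 14 hours 25 minutes.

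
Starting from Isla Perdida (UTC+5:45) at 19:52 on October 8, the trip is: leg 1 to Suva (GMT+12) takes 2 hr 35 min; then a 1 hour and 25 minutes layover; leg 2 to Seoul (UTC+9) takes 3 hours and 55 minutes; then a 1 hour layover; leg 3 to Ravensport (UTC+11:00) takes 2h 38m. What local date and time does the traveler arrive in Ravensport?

Convert departure to UTC: 19:52 − 5:45 = 14:07 UTC on Oct 8.
Add 2 hours and 35 minutes leg 1 → 16:42 UTC.
Add 1 hour and 25 minutes layover in Suva → 18:07 UTC.
Add 3 hours 55 minutes leg 2 → 22:02 UTC.
Add 1 hour layover in Seoul → 23:02 UTC.
Add 2 hours and 38 minutes leg 3 → 01:40 UTC (Oct 9).
Ravensport is UTC+11:00, so local arrival = 01:40 + 11:00 = 12:40 on Oct 9.

12:40 on October 9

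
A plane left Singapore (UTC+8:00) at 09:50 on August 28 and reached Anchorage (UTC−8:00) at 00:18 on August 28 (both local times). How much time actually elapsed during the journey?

Anchorage is 16:00 behind Singapore.
Clock-face elapsed time (ignoring zones) is −9 hours 32 minutes.
Actual elapsed = −9 hours 32 minutes + 16:00 = 6 hours 28 minutes.

6 hours 28 minutes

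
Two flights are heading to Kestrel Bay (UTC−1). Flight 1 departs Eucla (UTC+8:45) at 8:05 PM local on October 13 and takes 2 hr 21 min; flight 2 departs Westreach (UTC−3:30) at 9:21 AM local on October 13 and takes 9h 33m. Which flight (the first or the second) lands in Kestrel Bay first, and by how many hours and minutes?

Flight 1 in UTC: 8:05 PM − 8:45 = 11:20 AM on Oct 13.
+2 hours 21 minutes → arrive 1:41 PM UTC on Oct 13.
Flight 2 in UTC: 9:21 AM + 3:30 = 12:51 PM on Oct 13.
+9 hours 33 minutes → arrive 10:24 PM UTC on Oct 13.
Flight 1 lands earlier by 8 hours 43 minutes.

the first, by 8 hours 43 minutes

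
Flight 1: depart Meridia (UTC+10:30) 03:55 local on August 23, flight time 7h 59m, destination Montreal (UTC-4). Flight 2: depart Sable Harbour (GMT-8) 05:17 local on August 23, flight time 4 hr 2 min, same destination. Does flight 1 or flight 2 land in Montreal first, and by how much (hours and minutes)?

Flight 1 in UTC: 03:55 − 10:30 = 17:25 on Aug 22.
+7 hours 59 minutes → arrive 01:24 UTC on Aug 23.
Flight 2 in UTC: 05:17 + 8:00 = 13:17 on Aug 23.
+4 hours 2 minutes → arrive 17:19 UTC on Aug 23.
Flight 1 lands earlier by 15 hours 55 minutes.

the first, by 15 hours 55 minutes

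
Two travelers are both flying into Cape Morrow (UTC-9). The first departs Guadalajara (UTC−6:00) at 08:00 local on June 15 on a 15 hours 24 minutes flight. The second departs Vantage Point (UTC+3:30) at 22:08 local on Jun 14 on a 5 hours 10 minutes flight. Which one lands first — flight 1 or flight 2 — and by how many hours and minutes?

the second, by 29 hours 36 minutes

Flight 1 in UTC: 08:00 + 6:00 = 14:00 on Jun 15.
+15 hours and 24 minutes → arrive 05:24 UTC on Jun 16.
Flight 2 in UTC: 22:08 − 3:30 = 18:38 on Jun 14.
+5 hours and 10 minutes → arrive 23:48 UTC on Jun 14.
Flight 2 lands earlier by 29 hours 36 minutes.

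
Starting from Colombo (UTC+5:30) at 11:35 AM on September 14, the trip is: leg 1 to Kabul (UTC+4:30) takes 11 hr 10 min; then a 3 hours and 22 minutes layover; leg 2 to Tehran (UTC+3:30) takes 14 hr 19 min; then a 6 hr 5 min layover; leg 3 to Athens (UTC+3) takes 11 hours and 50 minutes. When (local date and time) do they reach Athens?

Convert departure to UTC: 11:35 AM − 5:30 = 6:05 AM UTC on Sep 14.
Add 11 hours 10 minutes leg 1 → 5:15 PM UTC.
Add 3 hours 22 minutes layover in Kabul → 8:37 PM UTC.
Add 14 hours 19 minutes leg 2 → 10:56 AM UTC (Sep 15).
Add 6 hours 5 minutes layover in Tehran → 5:01 PM UTC.
Add 11 hours 50 minutes leg 3 → 4:51 AM UTC (Sep 16).
Athens is UTC+3:00, so local arrival = 4:51 AM + 3:00 = 7:51 AM on Sep 16.

7:51 AM on September 16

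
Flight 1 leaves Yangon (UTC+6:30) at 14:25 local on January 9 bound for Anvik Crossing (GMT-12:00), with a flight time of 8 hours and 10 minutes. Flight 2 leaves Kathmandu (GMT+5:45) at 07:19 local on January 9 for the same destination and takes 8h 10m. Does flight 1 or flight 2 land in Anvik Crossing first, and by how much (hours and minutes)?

the second, by 6 hours 21 minutes

Flight 1 in UTC: 14:25 − 6:30 = 07:55 on Jan 9.
+8 hours 10 minutes → arrive 16:05 UTC on Jan 9.
Flight 2 in UTC: 07:19 − 5:45 = 01:34 on Jan 9.
+8 hours 10 minutes → arrive 09:44 UTC on Jan 9.
Flight 2 lands earlier by 6 hours 21 minutes.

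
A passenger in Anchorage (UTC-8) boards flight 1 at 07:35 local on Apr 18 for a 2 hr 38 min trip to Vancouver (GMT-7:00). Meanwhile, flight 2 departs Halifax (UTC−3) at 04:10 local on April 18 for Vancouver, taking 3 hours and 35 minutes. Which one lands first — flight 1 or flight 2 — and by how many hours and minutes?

Flight 1 in UTC: 07:35 + 8:00 = 15:35 on Apr 18.
+2 hours and 38 minutes → arrive 18:13 UTC on Apr 18.
Flight 2 in UTC: 04:10 + 3:00 = 07:10 on Apr 18.
+3 hours 35 minutes → arrive 10:45 UTC on Apr 18.
Flight 2 lands earlier by 7 hours 28 minutes.

the second, by 7 hours 28 minutes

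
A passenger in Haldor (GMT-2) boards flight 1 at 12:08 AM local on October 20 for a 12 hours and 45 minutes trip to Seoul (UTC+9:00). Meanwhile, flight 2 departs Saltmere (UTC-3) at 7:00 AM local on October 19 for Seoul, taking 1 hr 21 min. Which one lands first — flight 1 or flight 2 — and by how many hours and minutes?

Flight 1 in UTC: 12:08 AM + 2:00 = 2:08 AM on Oct 20.
+12 hours and 45 minutes → arrive 2:53 PM UTC on Oct 20.
Flight 2 in UTC: 7:00 AM + 3:00 = 10:00 AM on Oct 19.
+1 hour 21 minutes → arrive 11:21 AM UTC on Oct 19.
Flight 2 lands earlier by 27 hours 32 minutes.

the second, by 27 hours 32 minutes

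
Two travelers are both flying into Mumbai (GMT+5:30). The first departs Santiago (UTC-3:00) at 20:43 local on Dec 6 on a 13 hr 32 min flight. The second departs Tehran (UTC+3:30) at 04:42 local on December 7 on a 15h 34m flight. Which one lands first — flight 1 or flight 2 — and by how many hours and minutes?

the first, by 3 hours 31 minutes

Flight 1 in UTC: 20:43 + 3:00 = 23:43 on Dec 6.
+13 hours 32 minutes → arrive 13:15 UTC on Dec 7.
Flight 2 in UTC: 04:42 − 3:30 = 01:12 on Dec 7.
+15 hours 34 minutes → arrive 16:46 UTC on Dec 7.
Flight 1 lands earlier by 3 hours 31 minutes.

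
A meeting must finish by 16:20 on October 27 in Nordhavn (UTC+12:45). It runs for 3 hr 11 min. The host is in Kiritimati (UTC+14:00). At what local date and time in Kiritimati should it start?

Target end time in UTC: 16:20 − 12:45 = 03:35 on Oct 27.
Subtract 3 hours and 11 minutes → start 00:24 UTC on Oct 27.
Kiritimati is UTC+14:00: 00:24 + 14:00 = 14:24 on Oct 27.

14:24 on Oct 27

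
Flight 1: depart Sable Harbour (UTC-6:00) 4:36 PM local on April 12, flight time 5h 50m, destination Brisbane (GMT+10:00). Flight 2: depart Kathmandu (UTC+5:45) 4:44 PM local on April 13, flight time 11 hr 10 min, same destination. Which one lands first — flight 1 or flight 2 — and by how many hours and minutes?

the first, by 17 hours 43 minutes

Flight 1 in UTC: 4:36 PM + 6:00 = 10:36 PM on Apr 12.
+5 hours and 50 minutes → arrive 4:26 AM UTC on Apr 13.
Flight 2 in UTC: 4:44 PM − 5:45 = 10:59 AM on Apr 13.
+11 hours and 10 minutes → arrive 10:09 PM UTC on Apr 13.
Flight 1 lands earlier by 17 hours 43 minutes.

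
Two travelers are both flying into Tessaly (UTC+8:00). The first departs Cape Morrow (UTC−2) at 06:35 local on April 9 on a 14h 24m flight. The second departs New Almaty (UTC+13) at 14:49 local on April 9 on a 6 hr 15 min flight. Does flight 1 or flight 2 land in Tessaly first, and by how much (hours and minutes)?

Flight 1 in UTC: 06:35 + 2:00 = 08:35 on Apr 9.
+14 hours and 24 minutes → arrive 22:59 UTC on Apr 9.
Flight 2 in UTC: 14:49 − 13:00 = 01:49 on Apr 9.
+6 hours and 15 minutes → arrive 08:04 UTC on Apr 9.
Flight 2 lands earlier by 14 hours 55 minutes.

the second, by 14 hours 55 minutes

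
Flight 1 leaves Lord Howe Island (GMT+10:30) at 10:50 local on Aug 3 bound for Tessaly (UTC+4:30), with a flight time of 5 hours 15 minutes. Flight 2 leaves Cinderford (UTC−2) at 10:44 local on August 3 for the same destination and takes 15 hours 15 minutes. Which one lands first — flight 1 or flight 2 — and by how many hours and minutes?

the first, by 22 hours 24 minutes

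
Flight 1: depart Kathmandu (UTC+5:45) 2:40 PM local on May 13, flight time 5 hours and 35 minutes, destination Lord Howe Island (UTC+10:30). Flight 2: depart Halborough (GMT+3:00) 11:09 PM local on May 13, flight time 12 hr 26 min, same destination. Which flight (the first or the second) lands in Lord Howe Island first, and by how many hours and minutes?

the first, by 18 hours 5 minutes

Flight 1 in UTC: 2:40 PM − 5:45 = 8:55 AM on May 13.
+5 hours 35 minutes → arrive 2:30 PM UTC on May 13.
Flight 2 in UTC: 11:09 PM − 3:00 = 8:09 PM on May 13.
+12 hours 26 minutes → arrive 8:35 AM UTC on May 14.
Flight 1 lands earlier by 18 hours 5 minutes.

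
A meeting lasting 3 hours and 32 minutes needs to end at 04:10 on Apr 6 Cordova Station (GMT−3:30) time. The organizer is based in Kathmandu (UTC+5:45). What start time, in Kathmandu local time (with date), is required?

09:53 on April 6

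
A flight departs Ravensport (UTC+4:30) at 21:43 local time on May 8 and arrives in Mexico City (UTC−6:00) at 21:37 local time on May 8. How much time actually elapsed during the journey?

Mexico City is 10:30 behind Ravensport.
Clock-face elapsed time (ignoring zones) is −6 minutes.
Actual elapsed = −6 minutes + 10:30 = 10 hours 24 minutes.

10 hours 24 minutes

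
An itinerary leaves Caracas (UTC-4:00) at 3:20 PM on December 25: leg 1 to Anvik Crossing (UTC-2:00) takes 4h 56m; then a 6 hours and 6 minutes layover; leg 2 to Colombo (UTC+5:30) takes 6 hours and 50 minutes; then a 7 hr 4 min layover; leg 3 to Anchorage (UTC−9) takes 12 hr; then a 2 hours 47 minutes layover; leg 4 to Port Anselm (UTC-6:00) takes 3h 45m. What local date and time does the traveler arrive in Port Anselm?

Convert departure to UTC: 3:20 PM + 4:00 = 7:20 PM UTC on Dec 25.
Add 4 hours 56 minutes leg 1 → 12:16 AM UTC (Dec 26).
Add 6 hours 6 minutes layover in Anvik Crossing → 6:22 AM UTC.
Add 6 hours and 50 minutes leg 2 → 1:12 PM UTC.
Add 7 hours and 4 minutes layover in Colombo → 8:16 PM UTC.
Add 12 hours leg 3 → 8:16 AM UTC (Dec 27).
Add 2 hours and 47 minutes layover in Anchorage → 11:03 AM UTC.
Add 3 hours and 45 minutes leg 4 → 2:48 PM UTC.
Port Anselm is UTC−6:00, so local arrival = 2:48 PM − 6:00 = 8:48 AM on Dec 27.

8:48 AM on Dec 27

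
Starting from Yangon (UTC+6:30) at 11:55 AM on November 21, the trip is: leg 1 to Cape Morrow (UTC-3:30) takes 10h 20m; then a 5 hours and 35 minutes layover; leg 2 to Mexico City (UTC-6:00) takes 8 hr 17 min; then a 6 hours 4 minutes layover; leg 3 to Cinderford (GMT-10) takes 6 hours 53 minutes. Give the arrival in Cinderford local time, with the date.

8:34 AM on November 22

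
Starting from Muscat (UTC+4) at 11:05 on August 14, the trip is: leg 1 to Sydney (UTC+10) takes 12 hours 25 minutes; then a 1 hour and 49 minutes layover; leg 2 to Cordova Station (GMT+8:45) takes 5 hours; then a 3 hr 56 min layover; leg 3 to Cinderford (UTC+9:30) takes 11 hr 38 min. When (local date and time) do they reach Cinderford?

03:23 on August 16

Convert departure to UTC: 11:05 − 4:00 = 07:05 UTC on Aug 14.
Add 12 hours 25 minutes leg 1 → 19:30 UTC.
Add 1 hour 49 minutes layover in Sydney → 21:19 UTC.
Add 5 hours leg 2 → 02:19 UTC (Aug 15).
Add 3 hours 56 minutes layover in Cordova Station → 06:15 UTC.
Add 11 hours 38 minutes leg 3 → 17:53 UTC.
Cinderford is UTC+9:30, so local arrival = 17:53 + 9:30 = 03:23 on Aug 16.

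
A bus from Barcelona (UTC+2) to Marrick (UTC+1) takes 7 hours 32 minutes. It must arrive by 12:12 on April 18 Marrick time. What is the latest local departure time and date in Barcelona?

Target arrival in UTC: 12:12 − 1:00 = 11:12 on Apr 18.
Subtract 7 hours and 32 minutes → departure 03:40 UTC on Apr 18.
Barcelona is UTC+2:00: 03:40 + 2:00 = 05:40 on Apr 18.

05:40 on April 18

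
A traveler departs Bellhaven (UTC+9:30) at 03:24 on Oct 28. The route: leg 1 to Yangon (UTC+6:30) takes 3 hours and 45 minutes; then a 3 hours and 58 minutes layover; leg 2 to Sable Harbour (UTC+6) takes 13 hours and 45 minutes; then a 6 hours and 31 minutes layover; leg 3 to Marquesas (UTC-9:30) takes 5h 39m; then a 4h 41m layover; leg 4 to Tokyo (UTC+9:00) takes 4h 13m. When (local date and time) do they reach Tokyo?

21:26 on Oct 29

Convert departure to UTC: 03:24 − 9:30 = 17:54 UTC on Oct 27.
Add 3 hours 45 minutes leg 1 → 21:39 UTC.
Add 3 hours and 58 minutes layover in Yangon → 01:37 UTC (Oct 28).
Add 13 hours 45 minutes leg 2 → 15:22 UTC.
Add 6 hours and 31 minutes layover in Sable Harbour → 21:53 UTC.
Add 5 hours and 39 minutes leg 3 → 03:32 UTC (Oct 29).
Add 4 hours 41 minutes layover in Marquesas → 08:13 UTC.
Add 4 hours and 13 minutes leg 4 → 12:26 UTC.
Tokyo is UTC+9:00, so local arrival = 12:26 + 9:00 = 21:26 on Oct 29.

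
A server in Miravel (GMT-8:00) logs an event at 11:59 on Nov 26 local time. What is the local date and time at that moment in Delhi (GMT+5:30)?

01:29 on Nov 27

In UTC: 11:59 + 8:00 = 19:59 on Nov 26.
Delhi is UTC+5:30: 19:59 + 5:30 = 01:29 on Nov 27.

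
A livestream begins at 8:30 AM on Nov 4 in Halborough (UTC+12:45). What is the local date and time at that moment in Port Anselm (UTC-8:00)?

Port Anselm is 20:45 behind Halborough.
Shift by the zone difference: 8:30 AM − 20:45 = 11:45 AM on Nov 3 in Port Anselm.

11:45 AM on November 3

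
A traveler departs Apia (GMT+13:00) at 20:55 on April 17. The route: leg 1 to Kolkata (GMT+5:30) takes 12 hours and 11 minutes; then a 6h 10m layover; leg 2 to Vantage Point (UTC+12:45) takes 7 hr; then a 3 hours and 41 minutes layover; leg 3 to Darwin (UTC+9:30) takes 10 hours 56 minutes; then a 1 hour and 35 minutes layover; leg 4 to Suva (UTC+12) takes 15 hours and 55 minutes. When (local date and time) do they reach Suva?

05:23 on April 20

Convert departure to UTC: 20:55 − 13:00 = 07:55 UTC on Apr 17.
Add 12 hours 11 minutes leg 1 → 20:06 UTC.
Add 6 hours and 10 minutes layover in Kolkata → 02:16 UTC (Apr 18).
Add 7 hours leg 2 → 09:16 UTC.
Add 3 hours and 41 minutes layover in Vantage Point → 12:57 UTC.
Add 10 hours and 56 minutes leg 3 → 23:53 UTC.
Add 1 hour 35 minutes layover in Darwin → 01:28 UTC (Apr 19).
Add 15 hours 55 minutes leg 4 → 17:23 UTC.
Suva is UTC+12:00, so local arrival = 17:23 + 12:00 = 05:23 on Apr 20.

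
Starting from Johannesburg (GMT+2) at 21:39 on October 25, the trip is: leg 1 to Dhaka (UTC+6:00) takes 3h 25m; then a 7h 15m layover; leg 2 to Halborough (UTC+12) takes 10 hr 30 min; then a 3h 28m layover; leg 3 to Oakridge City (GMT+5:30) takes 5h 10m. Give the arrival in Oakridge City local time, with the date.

Convert departure to UTC: 21:39 − 2:00 = 19:39 UTC on Oct 25.
Add 3 hours 25 minutes leg 1 → 23:04 UTC.
Add 7 hours and 15 minutes layover in Dhaka → 06:19 UTC (Oct 26).
Add 10 hours 30 minutes leg 2 → 16:49 UTC.
Add 3 hours and 28 minutes layover in Halborough → 20:17 UTC.
Add 5 hours 10 minutes leg 3 → 01:27 UTC (Oct 27).
Oakridge City is UTC+5:30, so local arrival = 01:27 + 5:30 = 06:57 on Oct 27.

06:57 on Oct 27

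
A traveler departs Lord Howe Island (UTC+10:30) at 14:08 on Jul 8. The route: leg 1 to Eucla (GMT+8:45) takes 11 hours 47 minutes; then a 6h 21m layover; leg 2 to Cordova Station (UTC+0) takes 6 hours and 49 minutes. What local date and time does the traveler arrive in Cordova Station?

04:35 on July 9

Convert departure to UTC: 14:08 − 10:30 = 03:38 UTC on Jul 8.
Add 11 hours and 47 minutes leg 1 → 15:25 UTC.
Add 6 hours 21 minutes layover in Eucla → 21:46 UTC.
Add 6 hours 49 minutes leg 2 → 04:35 UTC (Jul 9).
Cordova Station is UTC+0, so local arrival is the same: 04:35 on Jul 9.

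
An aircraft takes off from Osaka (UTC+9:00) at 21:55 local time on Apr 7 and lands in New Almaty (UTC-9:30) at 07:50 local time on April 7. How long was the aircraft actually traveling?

4 hours 25 minutes

Departure in UTC: 21:55 − 9:00 = 12:55 on Apr 7.
Arrival in UTC: 07:50 + 9:30 = 17:20 on Apr 7.
Elapsed = 17:20 − 12:55 = 4 hours 25 minutes.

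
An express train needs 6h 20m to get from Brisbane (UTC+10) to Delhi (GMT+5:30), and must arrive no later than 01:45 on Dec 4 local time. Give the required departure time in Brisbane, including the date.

23:55 on December 3

Target arrival in UTC: 01:45 − 5:30 = 20:15 on Dec 3.
Subtract 6 hours 20 minutes → departure 13:55 UTC on Dec 3.
Brisbane is UTC+10:00: 13:55 + 10:00 = 23:55 on Dec 3.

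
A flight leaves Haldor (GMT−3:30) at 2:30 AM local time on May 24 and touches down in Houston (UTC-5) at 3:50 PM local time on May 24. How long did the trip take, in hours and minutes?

14 hours 50 minutes

Houston is 1:30 behind Haldor.
Clock-face elapsed time (ignoring zones) is 13 hours 20 minutes.
Actual elapsed = 13 hours 20 minutes + 1:30 = 14 hours 50 minutes.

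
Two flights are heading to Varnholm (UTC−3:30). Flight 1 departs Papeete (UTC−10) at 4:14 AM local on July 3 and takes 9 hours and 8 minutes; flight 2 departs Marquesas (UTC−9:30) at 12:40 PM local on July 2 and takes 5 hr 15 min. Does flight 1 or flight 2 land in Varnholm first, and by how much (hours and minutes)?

the second, by 19 hours 57 minutes

Flight 1 in UTC: 4:14 AM + 10:00 = 2:14 PM on Jul 3.
+9 hours 8 minutes → arrive 11:22 PM UTC on Jul 3.
Flight 2 in UTC: 12:40 PM + 9:30 = 10:10 PM on Jul 2.
+5 hours 15 minutes → arrive 3:25 AM UTC on Jul 3.
Flight 2 lands earlier by 19 hours 57 minutes.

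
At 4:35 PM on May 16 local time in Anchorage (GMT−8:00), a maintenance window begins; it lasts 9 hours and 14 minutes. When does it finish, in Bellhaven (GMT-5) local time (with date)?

Convert start to UTC: 4:35 PM + 8:00 = 12:35 AM UTC on May 17.
Add 9 hours 14 minutes duration → 9:49 AM UTC.
Bellhaven is UTC−5:00, so local end time = 9:49 AM − 5:00 = 4:49 AM on May 17.

4:49 AM on May 17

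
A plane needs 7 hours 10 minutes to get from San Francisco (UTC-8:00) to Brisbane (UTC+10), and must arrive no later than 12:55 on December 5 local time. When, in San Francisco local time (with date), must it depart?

11:45 on December 4

Target arrival in UTC: 12:55 − 10:00 = 02:55 on Dec 5.
Subtract 7 hours 10 minutes → departure 19:45 UTC on Dec 4.
San Francisco is UTC−8:00: 19:45 − 8:00 = 11:45 on Dec 4.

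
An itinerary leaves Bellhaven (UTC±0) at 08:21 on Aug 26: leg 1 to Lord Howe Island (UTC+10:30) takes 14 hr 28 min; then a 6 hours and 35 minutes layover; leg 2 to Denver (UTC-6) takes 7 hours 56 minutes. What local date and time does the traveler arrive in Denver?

Bellhaven is at UTC+0, so departure is already 08:21 UTC on Aug 26.
Add 14 hours 28 minutes leg 1 → 22:49 UTC.
Add 6 hours and 35 minutes layover in Lord Howe Island → 05:24 UTC (Aug 27).
Add 7 hours 56 minutes leg 2 → 13:20 UTC.
Denver is UTC−6:00, so local arrival = 13:20 − 6:00 = 07:20 on Aug 27.

07:20 on Aug 27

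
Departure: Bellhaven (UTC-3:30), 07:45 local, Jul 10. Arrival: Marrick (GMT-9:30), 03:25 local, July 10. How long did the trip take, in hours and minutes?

Departure in UTC: 07:45 + 3:30 = 11:15 on Jul 10.
Arrival in UTC: 03:25 + 9:30 = 12:55 on Jul 10.
Elapsed = 12:55 − 11:15 = 1 hour 40 minutes.

1 hour 40 minutes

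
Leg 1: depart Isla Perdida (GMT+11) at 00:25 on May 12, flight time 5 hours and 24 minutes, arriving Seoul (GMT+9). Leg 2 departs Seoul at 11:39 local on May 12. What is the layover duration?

Convert departure to UTC: 00:25 − 11:00 = 13:25 UTC on May 11.
Add 5 hours 24 minutes flight time → 18:49 UTC.
Seoul is UTC+9:00, so local arrival = 18:49 + 9:00 = 03:49 on May 12.
Layover = 11:39 − 03:49 = 7 hours 50 minutes.

7 hours 50 minutes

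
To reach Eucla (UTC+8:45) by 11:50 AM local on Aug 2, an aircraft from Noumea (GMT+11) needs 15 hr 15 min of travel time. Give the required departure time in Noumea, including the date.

Target arrival in UTC: 11:50 AM − 8:45 = 3:05 AM on Aug 2.
Subtract 15 hours and 15 minutes → departure 11:50 AM UTC on Aug 1.
Noumea is UTC+11:00: 11:50 AM + 11:00 = 10:50 PM on Aug 1.

10:50 PM on August 1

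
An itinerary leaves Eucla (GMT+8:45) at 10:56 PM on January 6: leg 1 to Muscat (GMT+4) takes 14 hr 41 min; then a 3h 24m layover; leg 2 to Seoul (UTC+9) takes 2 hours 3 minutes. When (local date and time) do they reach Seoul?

Convert departure to UTC: 10:56 PM − 8:45 = 2:11 PM UTC on Jan 6.
Add 14 hours and 41 minutes leg 1 → 4:52 AM UTC (Jan 7).
Add 3 hours 24 minutes layover in Muscat → 8:16 AM UTC.
Add 2 hours 3 minutes leg 2 → 10:19 AM UTC.
Seoul is UTC+9:00, so local arrival = 10:19 AM + 9:00 = 7:19 PM on Jan 7.

7:19 PM on Jan 7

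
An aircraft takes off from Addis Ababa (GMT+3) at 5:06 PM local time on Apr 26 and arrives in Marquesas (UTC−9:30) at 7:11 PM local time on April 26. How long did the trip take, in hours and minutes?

Marquesas is 12:30 behind Addis Ababa.
Clock-face elapsed time (ignoring zones) is 2 hours 5 minutes.
Actual elapsed = 2 hours 5 minutes + 12:30 = 14 hours 35 minutes.

14 hours 35 minutes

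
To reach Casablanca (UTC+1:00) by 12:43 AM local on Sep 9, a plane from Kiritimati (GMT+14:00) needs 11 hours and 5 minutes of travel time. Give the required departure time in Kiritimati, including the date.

2:38 AM on Sep 9

Target arrival in UTC: 12:43 AM − 1:00 = 11:43 PM on Sep 8.
Subtract 11 hours 5 minutes → departure 12:38 PM UTC on Sep 8.
Kiritimati is UTC+14:00: 12:38 PM + 14:00 = 2:38 AM on Sep 9.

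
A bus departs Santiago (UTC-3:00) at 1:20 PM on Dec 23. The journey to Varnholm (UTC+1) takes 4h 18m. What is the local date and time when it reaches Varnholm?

Convert departure to UTC: 1:20 PM + 3:00 = 4:20 PM UTC on Dec 23.
Add 4 hours 18 minutes travel time → 8:38 PM UTC.
Varnholm is UTC+1:00, so local arrival = 8:38 PM + 1:00 = 9:38 PM on Dec 23.

9:38 PM on December 23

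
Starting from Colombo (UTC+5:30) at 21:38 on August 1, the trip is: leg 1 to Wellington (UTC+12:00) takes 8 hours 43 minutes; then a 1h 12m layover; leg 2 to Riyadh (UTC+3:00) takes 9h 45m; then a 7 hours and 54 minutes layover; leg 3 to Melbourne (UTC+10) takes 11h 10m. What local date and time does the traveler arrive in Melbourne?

16:52 on August 3

Convert departure to UTC: 21:38 − 5:30 = 16:08 UTC on Aug 1.
Add 8 hours and 43 minutes leg 1 → 00:51 UTC (Aug 2).
Add 1 hour and 12 minutes layover in Wellington → 02:03 UTC.
Add 9 hours and 45 minutes leg 2 → 11:48 UTC.
Add 7 hours and 54 minutes layover in Riyadh → 19:42 UTC.
Add 11 hours and 10 minutes leg 3 → 06:52 UTC (Aug 3).
Melbourne is UTC+10:00, so local arrival = 06:52 + 10:00 = 16:52 on Aug 3.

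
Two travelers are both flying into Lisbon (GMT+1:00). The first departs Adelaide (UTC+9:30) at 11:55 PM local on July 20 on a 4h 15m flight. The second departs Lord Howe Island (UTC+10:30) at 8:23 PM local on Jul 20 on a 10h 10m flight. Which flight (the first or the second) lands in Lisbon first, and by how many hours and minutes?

Flight 1 in UTC: 11:55 PM − 9:30 = 2:25 PM on Jul 20.
+4 hours 15 minutes → arrive 6:40 PM UTC on Jul 20.
Flight 2 in UTC: 8:23 PM − 10:30 = 9:53 AM on Jul 20.
+10 hours 10 minutes → arrive 8:03 PM UTC on Jul 20.
Flight 1 lands earlier by 1 hour 23 minutes.

the first, by 1 hour 23 minutes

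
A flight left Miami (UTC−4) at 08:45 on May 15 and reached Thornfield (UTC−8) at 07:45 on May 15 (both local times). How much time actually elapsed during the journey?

Departure in UTC: 08:45 + 4:00 = 12:45 on May 15.
Arrival in UTC: 07:45 + 8:00 = 15:45 on May 15.
Elapsed = 15:45 − 12:45 = 3 hours.

3 hours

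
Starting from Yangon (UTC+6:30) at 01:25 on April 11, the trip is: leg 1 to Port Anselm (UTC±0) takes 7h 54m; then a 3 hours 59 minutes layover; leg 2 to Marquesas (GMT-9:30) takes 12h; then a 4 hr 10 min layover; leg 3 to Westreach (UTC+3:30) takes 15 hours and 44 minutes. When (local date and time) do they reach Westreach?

18:12 on Apr 12

Convert departure to UTC: 01:25 − 6:30 = 18:55 UTC on Apr 10.
Add 7 hours and 54 minutes leg 1 → 02:49 UTC (Apr 11).
Add 3 hours 59 minutes layover in Port Anselm → 06:48 UTC.
Add 12 hours leg 2 → 18:48 UTC.
Add 4 hours 10 minutes layover in Marquesas → 22:58 UTC.
Add 15 hours 44 minutes leg 3 → 14:42 UTC (Apr 12).
Westreach is UTC+3:30, so local arrival = 14:42 + 3:30 = 18:12 on Apr 12.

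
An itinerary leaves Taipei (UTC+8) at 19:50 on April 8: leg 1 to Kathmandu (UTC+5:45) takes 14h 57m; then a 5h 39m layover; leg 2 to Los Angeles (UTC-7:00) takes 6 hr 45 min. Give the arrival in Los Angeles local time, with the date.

Convert departure to UTC: 19:50 − 8:00 = 11:50 UTC on Apr 8.
Add 14 hours and 57 minutes leg 1 → 02:47 UTC (Apr 9).
Add 5 hours 39 minutes layover in Kathmandu → 08:26 UTC.
Add 6 hours 45 minutes leg 2 → 15:11 UTC.
Los Angeles is UTC−7:00, so local arrival = 15:11 − 7:00 = 08:11 on Apr 9.

08:11 on April 9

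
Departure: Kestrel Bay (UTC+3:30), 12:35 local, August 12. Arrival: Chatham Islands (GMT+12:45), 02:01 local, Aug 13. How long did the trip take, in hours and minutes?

Chatham Islands is 9:15 ahead of Kestrel Bay.
Clock-face elapsed time (ignoring zones) is 13 hours 26 minutes.
Actual elapsed = 13 hours 26 minutes − 9:15 = 4 hours 11 minutes.

4 hours 11 minutes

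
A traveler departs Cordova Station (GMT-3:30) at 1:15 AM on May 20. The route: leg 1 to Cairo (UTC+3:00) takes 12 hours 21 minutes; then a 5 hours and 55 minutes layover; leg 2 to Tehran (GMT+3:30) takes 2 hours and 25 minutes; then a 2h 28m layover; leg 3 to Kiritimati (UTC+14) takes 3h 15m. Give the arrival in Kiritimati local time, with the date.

Convert departure to UTC: 1:15 AM + 3:30 = 4:45 AM UTC on May 20.
Add 12 hours and 21 minutes leg 1 → 5:06 PM UTC.
Add 5 hours and 55 minutes layover in Cairo → 11:01 PM UTC.
Add 2 hours and 25 minutes leg 2 → 1:26 AM UTC (May 21).
Add 2 hours 28 minutes layover in Tehran → 3:54 AM UTC.
Add 3 hours 15 minutes leg 3 → 7:09 AM UTC.
Kiritimati is UTC+14:00, so local arrival = 7:09 AM + 14:00 = 9:09 PM on May 21.

9:09 PM on May 21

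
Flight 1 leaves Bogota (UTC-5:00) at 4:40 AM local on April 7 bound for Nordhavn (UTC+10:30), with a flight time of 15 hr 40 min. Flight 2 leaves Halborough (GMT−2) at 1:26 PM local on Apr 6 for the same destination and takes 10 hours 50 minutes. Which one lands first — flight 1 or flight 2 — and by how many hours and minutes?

Flight 1 in UTC: 4:40 AM + 5:00 = 9:40 AM on Apr 7.
+15 hours and 40 minutes → arrive 1:20 AM UTC on Apr 8.
Flight 2 in UTC: 1:26 PM + 2:00 = 3:26 PM on Apr 6.
+10 hours 50 minutes → arrive 2:16 AM UTC on Apr 7.
Flight 2 lands earlier by 23 hours 4 minutes.

the second, by 23 hours 4 minutes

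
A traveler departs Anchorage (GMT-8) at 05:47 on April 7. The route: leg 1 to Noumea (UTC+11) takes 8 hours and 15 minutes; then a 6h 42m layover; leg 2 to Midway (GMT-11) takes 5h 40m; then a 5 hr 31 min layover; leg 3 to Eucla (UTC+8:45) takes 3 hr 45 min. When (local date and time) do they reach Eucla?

Convert departure to UTC: 05:47 + 8:00 = 13:47 UTC on Apr 7.
Add 8 hours and 15 minutes leg 1 → 22:02 UTC.
Add 6 hours 42 minutes layover in Noumea → 04:44 UTC (Apr 8).
Add 5 hours and 40 minutes leg 2 → 10:24 UTC.
Add 5 hours and 31 minutes layover in Midway → 15:55 UTC.
Add 3 hours 45 minutes leg 3 → 19:40 UTC.
Eucla is UTC+8:45, so local arrival = 19:40 + 8:45 = 04:25 on Apr 9.

04:25 on April 9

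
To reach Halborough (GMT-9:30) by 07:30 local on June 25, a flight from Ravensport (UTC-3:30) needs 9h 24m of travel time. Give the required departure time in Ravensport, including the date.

04:06 on June 25

Target arrival in UTC: 07:30 + 9:30 = 17:00 on Jun 25.
Subtract 9 hours 24 minutes → departure 07:36 UTC on Jun 25.
Ravensport is UTC−3:30: 07:36 − 3:30 = 04:06 on Jun 25.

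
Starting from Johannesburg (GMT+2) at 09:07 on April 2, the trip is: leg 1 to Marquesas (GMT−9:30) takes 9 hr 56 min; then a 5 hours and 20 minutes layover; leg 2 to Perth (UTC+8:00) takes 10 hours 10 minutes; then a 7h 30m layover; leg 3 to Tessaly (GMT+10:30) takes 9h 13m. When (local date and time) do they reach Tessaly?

11:46 on Apr 4

Convert departure to UTC: 09:07 − 2:00 = 07:07 UTC on Apr 2.
Add 9 hours and 56 minutes leg 1 → 17:03 UTC.
Add 5 hours 20 minutes layover in Marquesas → 22:23 UTC.
Add 10 hours and 10 minutes leg 2 → 08:33 UTC (Apr 3).
Add 7 hours and 30 minutes layover in Perth → 16:03 UTC.
Add 9 hours 13 minutes leg 3 → 01:16 UTC (Apr 4).
Tessaly is UTC+10:30, so local arrival = 01:16 + 10:30 = 11:46 on Apr 4.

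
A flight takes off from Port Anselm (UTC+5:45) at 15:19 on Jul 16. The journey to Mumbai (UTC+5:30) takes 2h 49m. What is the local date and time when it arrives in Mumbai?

Convert departure to UTC: 15:19 − 5:45 = 09:34 UTC on Jul 16.
Add 2 hours and 49 minutes travel time → 12:23 UTC.
Mumbai is UTC+5:30, so local arrival = 12:23 + 5:30 = 17:53 on Jul 16.

17:53 on July 16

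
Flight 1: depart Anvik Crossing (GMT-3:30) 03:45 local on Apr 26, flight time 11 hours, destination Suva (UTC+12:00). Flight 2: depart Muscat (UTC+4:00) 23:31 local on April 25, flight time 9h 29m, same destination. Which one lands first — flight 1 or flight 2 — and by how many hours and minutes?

Flight 1 in UTC: 03:45 + 3:30 = 07:15 on Apr 26.
+11 hours → arrive 18:15 UTC on Apr 26.
Flight 2 in UTC: 23:31 − 4:00 = 19:31 on Apr 25.
+9 hours 29 minutes → arrive 05:00 UTC on Apr 26.
Flight 2 lands earlier by 13 hours 15 minutes.

the second, by 13 hours 15 minutes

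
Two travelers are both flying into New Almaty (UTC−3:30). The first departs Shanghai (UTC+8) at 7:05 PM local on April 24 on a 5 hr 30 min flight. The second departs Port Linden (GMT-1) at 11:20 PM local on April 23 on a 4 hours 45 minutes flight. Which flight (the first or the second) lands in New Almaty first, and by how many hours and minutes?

Flight 1 in UTC: 7:05 PM − 8:00 = 11:05 AM on Apr 24.
+5 hours and 30 minutes → arrive 4:35 PM UTC on Apr 24.
Flight 2 in UTC: 11:20 PM + 1:00 = 12:20 AM on Apr 24.
+4 hours and 45 minutes → arrive 5:05 AM UTC on Apr 24.
Flight 2 lands earlier by 11 hours 30 minutes.

the second, by 11 hours 30 minutes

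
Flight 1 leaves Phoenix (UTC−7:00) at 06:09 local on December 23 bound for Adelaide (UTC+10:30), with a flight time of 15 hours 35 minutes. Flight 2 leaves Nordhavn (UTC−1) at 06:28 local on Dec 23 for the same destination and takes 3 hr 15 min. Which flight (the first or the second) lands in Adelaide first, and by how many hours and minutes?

the second, by 18 hours 1 minute

Flight 1 in UTC: 06:09 + 7:00 = 13:09 on Dec 23.
+15 hours and 35 minutes → arrive 04:44 UTC on Dec 24.
Flight 2 in UTC: 06:28 + 1:00 = 07:28 on Dec 23.
+3 hours and 15 minutes → arrive 10:43 UTC on Dec 23.
Flight 2 lands earlier by 18 hours 1 minute.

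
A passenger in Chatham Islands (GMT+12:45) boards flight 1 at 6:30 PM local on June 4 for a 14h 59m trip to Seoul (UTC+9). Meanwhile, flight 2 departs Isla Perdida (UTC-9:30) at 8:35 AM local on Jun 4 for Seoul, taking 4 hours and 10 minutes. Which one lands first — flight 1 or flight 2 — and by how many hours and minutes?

the first, by 1 hour 31 minutes

Flight 1 in UTC: 6:30 PM − 12:45 = 5:45 AM on Jun 4.
+14 hours and 59 minutes → arrive 8:44 PM UTC on Jun 4.
Flight 2 in UTC: 8:35 AM + 9:30 = 6:05 PM on Jun 4.
+4 hours 10 minutes → arrive 10:15 PM UTC on Jun 4.
Flight 1 lands earlier by 1 hour 31 minutes.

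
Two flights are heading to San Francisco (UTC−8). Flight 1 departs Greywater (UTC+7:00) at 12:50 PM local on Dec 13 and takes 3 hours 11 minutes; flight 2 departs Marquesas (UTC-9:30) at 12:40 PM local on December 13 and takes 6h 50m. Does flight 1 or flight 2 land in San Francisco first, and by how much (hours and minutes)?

Flight 1 in UTC: 12:50 PM − 7:00 = 5:50 AM on Dec 13.
+3 hours and 11 minutes → arrive 9:01 AM UTC on Dec 13.
Flight 2 in UTC: 12:40 PM + 9:30 = 10:10 PM on Dec 13.
+6 hours and 50 minutes → arrive 5:00 AM UTC on Dec 14.
Flight 1 lands earlier by 19 hours 59 minutes.

the first, by 19 hours 59 minutes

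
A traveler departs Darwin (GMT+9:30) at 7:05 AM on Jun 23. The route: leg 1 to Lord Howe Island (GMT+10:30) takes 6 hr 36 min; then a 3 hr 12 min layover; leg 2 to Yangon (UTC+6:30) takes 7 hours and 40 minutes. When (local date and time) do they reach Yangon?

Convert departure to UTC: 7:05 AM − 9:30 = 9:35 PM UTC on Jun 22.
Add 6 hours 36 minutes leg 1 → 4:11 AM UTC (Jun 23).
Add 3 hours 12 minutes layover in Lord Howe Island → 7:23 AM UTC.
Add 7 hours and 40 minutes leg 2 → 3:03 PM UTC.
Yangon is UTC+6:30, so local arrival = 3:03 PM + 6:30 = 9:33 PM on Jun 23.

9:33 PM on Jun 23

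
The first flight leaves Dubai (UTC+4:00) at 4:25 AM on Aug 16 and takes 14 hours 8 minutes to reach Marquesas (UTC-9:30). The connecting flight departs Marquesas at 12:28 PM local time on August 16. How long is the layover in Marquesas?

Convert departure to UTC: 4:25 AM − 4:00 = 12:25 AM UTC on Aug 16.
Add 14 hours 8 minutes flight time → 2:33 PM UTC.
Marquesas is UTC−9:30, so local arrival = 2:33 PM − 9:30 = 5:03 AM on Aug 16.
Layover = 12:28 PM − 5:03 AM = 7 hours 25 minutes.

7 hours 25 minutes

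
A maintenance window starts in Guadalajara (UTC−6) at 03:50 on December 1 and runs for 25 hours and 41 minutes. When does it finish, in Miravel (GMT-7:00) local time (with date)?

Convert start to UTC: 03:50 + 6:00 = 09:50 UTC on Dec 1.
Add 25 hours 41 minutes duration → 11:31 UTC (Dec 2).
Miravel is UTC−7:00, so local end time = 11:31 − 7:00 = 04:31 on Dec 2.

04:31 on December 2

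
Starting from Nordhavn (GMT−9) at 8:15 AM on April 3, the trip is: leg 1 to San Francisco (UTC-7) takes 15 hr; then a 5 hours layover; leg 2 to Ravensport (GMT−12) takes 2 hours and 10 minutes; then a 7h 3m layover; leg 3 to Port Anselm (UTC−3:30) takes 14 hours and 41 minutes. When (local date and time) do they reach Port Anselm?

9:39 AM on Apr 5

Convert departure to UTC: 8:15 AM + 9:00 = 5:15 PM UTC on Apr 3.
Add 15 hours leg 1 → 8:15 AM UTC (Apr 4).
Add 5 hours layover in San Francisco → 1:15 PM UTC.
Add 2 hours and 10 minutes leg 2 → 3:25 PM UTC.
Add 7 hours and 3 minutes layover in Ravensport → 10:28 PM UTC.
Add 14 hours and 41 minutes leg 3 → 1:09 PM UTC (Apr 5).
Port Anselm is UTC−3:30, so local arrival = 1:09 PM − 3:30 = 9:39 AM on Apr 5.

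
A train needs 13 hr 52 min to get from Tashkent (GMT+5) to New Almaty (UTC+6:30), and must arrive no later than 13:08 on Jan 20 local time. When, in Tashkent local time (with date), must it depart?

Target arrival in UTC: 13:08 − 6:30 = 06:38 on Jan 20.
Subtract 13 hours 52 minutes → departure 16:46 UTC on Jan 19.
Tashkent is UTC+5:00: 16:46 + 5:00 = 21:46 on Jan 19.

21:46 on January 19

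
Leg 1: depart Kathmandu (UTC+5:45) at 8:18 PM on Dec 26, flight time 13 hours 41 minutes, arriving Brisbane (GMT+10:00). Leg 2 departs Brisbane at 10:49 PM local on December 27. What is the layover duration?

8 hours 35 minutes

Convert departure to UTC: 8:18 PM − 5:45 = 2:33 PM UTC on Dec 26.
Add 13 hours 41 minutes flight time → 4:14 AM UTC (Dec 27).
Brisbane is UTC+10:00, so local arrival = 4:14 AM + 10:00 = 2:14 PM on Dec 27.
Layover = 10:49 PM − 2:14 PM = 8 hours 35 minutes.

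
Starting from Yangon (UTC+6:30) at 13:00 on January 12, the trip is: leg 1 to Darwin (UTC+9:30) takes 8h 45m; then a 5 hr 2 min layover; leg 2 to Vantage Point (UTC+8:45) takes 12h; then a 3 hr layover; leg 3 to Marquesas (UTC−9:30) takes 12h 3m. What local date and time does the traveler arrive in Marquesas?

Convert departure to UTC: 13:00 − 6:30 = 06:30 UTC on Jan 12.
Add 8 hours 45 minutes leg 1 → 15:15 UTC.
Add 5 hours 2 minutes layover in Darwin → 20:17 UTC.
Add 12 hours leg 2 → 08:17 UTC (Jan 13).
Add 3 hours layover in Vantage Point → 11:17 UTC.
Add 12 hours and 3 minutes leg 3 → 23:20 UTC.
Marquesas is UTC−9:30, so local arrival = 23:20 − 9:30 = 13:50 on Jan 13.

13:50 on January 13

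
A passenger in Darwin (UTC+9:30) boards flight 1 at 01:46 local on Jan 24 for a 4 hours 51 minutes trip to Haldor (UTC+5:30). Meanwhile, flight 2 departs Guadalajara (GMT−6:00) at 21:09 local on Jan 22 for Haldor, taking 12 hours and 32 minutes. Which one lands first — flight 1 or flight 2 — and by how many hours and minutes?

the second, by 5 hours 26 minutes

Flight 1 in UTC: 01:46 − 9:30 = 16:16 on Jan 23.
+4 hours and 51 minutes → arrive 21:07 UTC on Jan 23.
Flight 2 in UTC: 21:09 + 6:00 = 03:09 on Jan 23.
+12 hours and 32 minutes → arrive 15:41 UTC on Jan 23.
Flight 2 lands earlier by 5 hours 26 minutes.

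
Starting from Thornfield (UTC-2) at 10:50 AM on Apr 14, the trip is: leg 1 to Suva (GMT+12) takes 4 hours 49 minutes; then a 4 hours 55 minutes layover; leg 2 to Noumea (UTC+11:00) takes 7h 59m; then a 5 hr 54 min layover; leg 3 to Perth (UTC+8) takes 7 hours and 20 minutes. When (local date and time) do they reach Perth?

Convert departure to UTC: 10:50 AM + 2:00 = 12:50 PM UTC on Apr 14.
Add 4 hours and 49 minutes leg 1 → 5:39 PM UTC.
Add 4 hours and 55 minutes layover in Suva → 10:34 PM UTC.
Add 7 hours 59 minutes leg 2 → 6:33 AM UTC (Apr 15).
Add 5 hours 54 minutes layover in Noumea → 12:27 PM UTC.
Add 7 hours 20 minutes leg 3 → 7:47 PM UTC.
Perth is UTC+8:00, so local arrival = 7:47 PM + 8:00 = 3:47 AM on Apr 16.

3:47 AM on Apr 16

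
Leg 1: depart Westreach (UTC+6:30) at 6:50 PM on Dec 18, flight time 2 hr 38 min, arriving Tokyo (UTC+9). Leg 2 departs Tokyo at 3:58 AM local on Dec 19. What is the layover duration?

Convert departure to UTC: 6:50 PM − 6:30 = 12:20 PM UTC on Dec 18.
Add 2 hours and 38 minutes flight time → 2:58 PM UTC.
Tokyo is UTC+9:00, so local arrival = 2:58 PM + 9:00 = 11:58 PM on Dec 18.
Layover = 3:58 AM − 11:58 PM (+1 day) = 4 hours.

4 hours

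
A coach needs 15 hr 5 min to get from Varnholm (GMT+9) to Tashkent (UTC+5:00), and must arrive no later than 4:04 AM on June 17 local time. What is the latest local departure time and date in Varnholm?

4:59 PM on Jun 16

Target arrival in UTC: 4:04 AM − 5:00 = 11:04 PM on Jun 16.
Subtract 15 hours 5 minutes → departure 7:59 AM UTC on Jun 16.
Varnholm is UTC+9:00: 7:59 AM + 9:00 = 4:59 PM on Jun 16.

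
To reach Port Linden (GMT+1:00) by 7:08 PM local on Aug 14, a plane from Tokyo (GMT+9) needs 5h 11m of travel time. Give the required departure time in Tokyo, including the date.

9:57 PM on Aug 14

Target arrival in UTC: 7:08 PM − 1:00 = 6:08 PM on Aug 14.
Subtract 5 hours 11 minutes → departure 12:57 PM UTC on Aug 14.
Tokyo is UTC+9:00: 12:57 PM + 9:00 = 9:57 PM on Aug 14.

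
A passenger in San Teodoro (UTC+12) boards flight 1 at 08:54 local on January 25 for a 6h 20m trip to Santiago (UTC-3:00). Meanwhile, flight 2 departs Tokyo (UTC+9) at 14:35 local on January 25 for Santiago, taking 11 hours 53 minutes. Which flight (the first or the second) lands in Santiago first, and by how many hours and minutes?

the first, by 14 hours 14 minutes

Flight 1 in UTC: 08:54 − 12:00 = 20:54 on Jan 24.
+6 hours 20 minutes → arrive 03:14 UTC on Jan 25.
Flight 2 in UTC: 14:35 − 9:00 = 05:35 on Jan 25.
+11 hours 53 minutes → arrive 17:28 UTC on Jan 25.
Flight 1 lands earlier by 14 hours 14 minutes.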